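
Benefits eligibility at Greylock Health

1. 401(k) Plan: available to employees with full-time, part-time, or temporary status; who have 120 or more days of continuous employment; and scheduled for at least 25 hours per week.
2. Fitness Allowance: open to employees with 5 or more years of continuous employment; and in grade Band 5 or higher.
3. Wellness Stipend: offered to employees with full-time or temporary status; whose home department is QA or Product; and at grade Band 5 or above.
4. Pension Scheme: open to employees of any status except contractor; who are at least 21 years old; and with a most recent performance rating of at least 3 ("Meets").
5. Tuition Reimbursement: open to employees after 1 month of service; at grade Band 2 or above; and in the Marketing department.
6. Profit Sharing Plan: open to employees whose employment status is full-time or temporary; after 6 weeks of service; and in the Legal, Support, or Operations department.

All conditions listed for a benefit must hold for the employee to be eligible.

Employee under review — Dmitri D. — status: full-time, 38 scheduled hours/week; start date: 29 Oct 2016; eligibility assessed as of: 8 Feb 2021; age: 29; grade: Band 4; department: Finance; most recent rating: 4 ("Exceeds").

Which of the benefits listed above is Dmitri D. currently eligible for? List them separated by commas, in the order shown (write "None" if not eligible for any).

401(k) Plan, Pension Scheme

Service from 29 Oct 2016 to 8 Feb 2021: 1563 days.
401(k) Plan — status full-time ✓; service 1563 days ≥ 120 days ✓; 38 hrs/wk ≥ 25 ✓ → eligible.
Fitness Allowance — service 1563 days < 5 years (≈1825 days) ✗ → not eligible.
Wellness Stipend — status full-time ✓; dept Finance ✗ → not eligible.
Pension Scheme — status full-time ✓ (not excluded); age 29 ≥ 21 ✓; rating 4 ≥ 3 ✓ → eligible.
Tuition Reimbursement — service 1563 days ≥ 1 month (≈30 days) ✓; grade Band 4 ≥ Band 2 ✓; dept Finance ✗ → not eligible.
Profit Sharing Plan — status full-time ✓; service 1563 days ≥ 6 weeks (≈42 days) ✓; dept Finance ✗ → not eligible.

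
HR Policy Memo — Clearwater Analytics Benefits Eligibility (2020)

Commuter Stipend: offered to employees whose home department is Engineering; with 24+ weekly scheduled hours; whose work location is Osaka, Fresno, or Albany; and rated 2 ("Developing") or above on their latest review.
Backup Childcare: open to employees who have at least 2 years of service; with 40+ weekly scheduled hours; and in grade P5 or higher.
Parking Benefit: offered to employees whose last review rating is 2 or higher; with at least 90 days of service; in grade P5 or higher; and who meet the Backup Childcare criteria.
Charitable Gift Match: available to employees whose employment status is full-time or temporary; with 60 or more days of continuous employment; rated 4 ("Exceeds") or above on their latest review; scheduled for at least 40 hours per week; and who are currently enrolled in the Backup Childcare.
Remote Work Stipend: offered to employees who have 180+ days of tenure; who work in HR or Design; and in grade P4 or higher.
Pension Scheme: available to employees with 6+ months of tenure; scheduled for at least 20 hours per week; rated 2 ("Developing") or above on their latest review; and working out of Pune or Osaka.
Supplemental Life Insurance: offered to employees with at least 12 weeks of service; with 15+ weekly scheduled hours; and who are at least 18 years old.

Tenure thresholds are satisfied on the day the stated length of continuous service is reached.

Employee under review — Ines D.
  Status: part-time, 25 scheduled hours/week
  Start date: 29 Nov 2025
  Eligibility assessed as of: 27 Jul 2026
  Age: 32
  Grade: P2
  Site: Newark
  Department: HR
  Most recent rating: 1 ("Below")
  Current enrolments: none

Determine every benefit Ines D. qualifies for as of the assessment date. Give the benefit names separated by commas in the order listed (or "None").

Service from 29 Nov 2025 to 27 Jul 2026: 240 days.
Commuter Stipend — dept HR ✗ → not eligible.
Backup Childcare — service 240 days < 2 years (≈730 days) ✗ → not eligible.
Parking Benefit — rating 1 < 2 ✗ → not eligible.
Charitable Gift Match — status part-time ✗ (requires full-time or temporary) → not eligible.
Remote Work Stipend — service 240 days ≥ 180 days ✓; dept HR ✓; grade P2 < P4 ✗ → not eligible.
Pension Scheme — service 240 days ≥ 6 months (≈180 days) ✓; 25 hrs/wk ≥ 20 ✓; rating 1 < 2 ✗ → not eligible.
Supplemental Life Insurance — service 240 days ≥ 12 weeks (≈84 days) ✓; 25 hrs/wk ≥ 15 ✓; age 32 ≥ 18 ✓ → eligible.

Supplemental Life Insurance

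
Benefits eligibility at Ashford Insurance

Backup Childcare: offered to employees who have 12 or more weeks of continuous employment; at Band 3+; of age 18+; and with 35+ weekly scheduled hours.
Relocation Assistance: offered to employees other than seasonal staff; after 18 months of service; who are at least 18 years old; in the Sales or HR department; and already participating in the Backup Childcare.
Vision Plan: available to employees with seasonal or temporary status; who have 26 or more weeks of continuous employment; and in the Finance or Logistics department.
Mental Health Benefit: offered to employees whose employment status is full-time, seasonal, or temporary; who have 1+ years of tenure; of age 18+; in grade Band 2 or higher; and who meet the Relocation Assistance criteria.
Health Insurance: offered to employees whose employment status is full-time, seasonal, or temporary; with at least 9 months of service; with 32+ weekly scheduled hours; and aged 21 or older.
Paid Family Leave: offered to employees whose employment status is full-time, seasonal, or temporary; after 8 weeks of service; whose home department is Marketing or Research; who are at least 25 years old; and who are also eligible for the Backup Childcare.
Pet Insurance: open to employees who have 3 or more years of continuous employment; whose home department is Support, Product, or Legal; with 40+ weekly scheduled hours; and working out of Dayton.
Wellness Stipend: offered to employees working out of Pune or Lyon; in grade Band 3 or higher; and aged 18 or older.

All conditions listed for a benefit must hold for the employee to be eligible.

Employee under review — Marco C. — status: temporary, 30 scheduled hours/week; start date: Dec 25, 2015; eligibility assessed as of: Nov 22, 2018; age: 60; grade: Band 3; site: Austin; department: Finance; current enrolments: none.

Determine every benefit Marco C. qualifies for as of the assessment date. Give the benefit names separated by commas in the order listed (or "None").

Service from Dec 25, 2015 to Nov 22, 2018: 1063 days.
Backup Childcare — service 1063 days ≥ 12 weeks (≈84 days) ✓; grade Band 3 ≥ Band 3 ✓; age 60 ≥ 18 ✓; 30 hrs/wk < 35 ✗ → not eligible.
Relocation Assistance — status temporary ✓ (not excluded); service 1063 days ≥ 18 months (≈540 days) ✓; age 60 ≥ 18 ✓; dept Finance ✗ → not eligible.
Vision Plan — status temporary ✓; service 1063 days ≥ 26 weeks (≈182 days) ✓; dept Finance ✓ → eligible.
Mental Health Benefit — status temporary ✓; service 1063 days ≥ 1 year (≈365 days) ✓; age 60 ≥ 18 ✓; grade Band 3 ≥ Band 2 ✓; not eligible for Relocation Assistance ✗ → not eligible.
Health Insurance — status temporary ✓; service 1063 days ≥ 9 months (≈270 days) ✓; 30 hrs/wk < 32 ✗ → not eligible.
Paid Family Leave — status temporary ✓; service 1063 days ≥ 8 weeks (≈56 days) ✓; dept Finance ✗ → not eligible.
Pet Insurance — service 1063 days < 3 years (≈1095 days) ✗ → not eligible.
Wellness Stipend — site Austin ✗ (not Pune or Lyon) → not eligible.

Vision Plan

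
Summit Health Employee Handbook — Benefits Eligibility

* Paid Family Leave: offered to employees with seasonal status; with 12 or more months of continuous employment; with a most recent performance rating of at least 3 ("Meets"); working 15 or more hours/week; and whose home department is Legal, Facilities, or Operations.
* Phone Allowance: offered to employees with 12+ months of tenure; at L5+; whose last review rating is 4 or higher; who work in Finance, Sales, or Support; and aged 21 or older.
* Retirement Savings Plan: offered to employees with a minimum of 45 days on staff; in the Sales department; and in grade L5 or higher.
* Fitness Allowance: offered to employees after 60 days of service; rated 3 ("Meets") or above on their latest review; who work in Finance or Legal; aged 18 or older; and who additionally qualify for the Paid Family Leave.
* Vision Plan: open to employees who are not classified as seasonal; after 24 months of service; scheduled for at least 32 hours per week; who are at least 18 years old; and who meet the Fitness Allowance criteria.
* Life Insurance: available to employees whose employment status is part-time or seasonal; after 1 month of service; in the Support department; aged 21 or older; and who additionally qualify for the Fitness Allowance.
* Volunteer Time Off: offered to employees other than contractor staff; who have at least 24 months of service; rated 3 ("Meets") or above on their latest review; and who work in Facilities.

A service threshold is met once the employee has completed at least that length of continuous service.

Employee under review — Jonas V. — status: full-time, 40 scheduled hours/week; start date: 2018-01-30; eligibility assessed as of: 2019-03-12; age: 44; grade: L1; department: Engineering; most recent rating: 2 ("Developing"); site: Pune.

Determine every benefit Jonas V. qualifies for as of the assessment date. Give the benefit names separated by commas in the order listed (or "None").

None

Service from 2018-01-30 to 2019-03-12: 406 days.
Paid Family Leave — status full-time ✗ (requires seasonal) → not eligible.
Phone Allowance — service 406 days ≥ 12 months (≈360 days) ✓; grade L1 < L5 ✗ → not eligible.
Retirement Savings Plan — service 406 days ≥ 45 days ✓; dept Engineering ✗ → not eligible.
Fitness Allowance — service 406 days ≥ 60 days ✓; rating 2 < 3 ✗ → not eligible.
Vision Plan — status full-time ✓ (not excluded); service 406 days < 24 months (≈720 days) ✗ → not eligible.
Life Insurance — status full-time ✗ (requires part-time or seasonal) → not eligible.
Volunteer Time Off — status full-time ✓ (not excluded); service 406 days < 24 months (≈720 days) ✗ → not eligible.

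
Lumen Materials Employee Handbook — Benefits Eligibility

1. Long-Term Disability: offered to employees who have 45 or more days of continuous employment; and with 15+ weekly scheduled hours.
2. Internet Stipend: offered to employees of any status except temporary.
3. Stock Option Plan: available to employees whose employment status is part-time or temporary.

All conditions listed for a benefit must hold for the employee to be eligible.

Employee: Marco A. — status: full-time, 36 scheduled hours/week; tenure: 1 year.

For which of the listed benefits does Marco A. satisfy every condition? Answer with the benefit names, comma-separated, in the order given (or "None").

Long-Term Disability — service 1 year ≥ 45 days ✓; 36 hrs/wk ≥ 15 ✓ → eligible.
Internet Stipend — status full-time ✓ (not excluded) → eligible.
Stock Option Plan — status full-time ✗ (requires part-time or temporary) → not eligible.

Long-Term Disability, Internet Stipend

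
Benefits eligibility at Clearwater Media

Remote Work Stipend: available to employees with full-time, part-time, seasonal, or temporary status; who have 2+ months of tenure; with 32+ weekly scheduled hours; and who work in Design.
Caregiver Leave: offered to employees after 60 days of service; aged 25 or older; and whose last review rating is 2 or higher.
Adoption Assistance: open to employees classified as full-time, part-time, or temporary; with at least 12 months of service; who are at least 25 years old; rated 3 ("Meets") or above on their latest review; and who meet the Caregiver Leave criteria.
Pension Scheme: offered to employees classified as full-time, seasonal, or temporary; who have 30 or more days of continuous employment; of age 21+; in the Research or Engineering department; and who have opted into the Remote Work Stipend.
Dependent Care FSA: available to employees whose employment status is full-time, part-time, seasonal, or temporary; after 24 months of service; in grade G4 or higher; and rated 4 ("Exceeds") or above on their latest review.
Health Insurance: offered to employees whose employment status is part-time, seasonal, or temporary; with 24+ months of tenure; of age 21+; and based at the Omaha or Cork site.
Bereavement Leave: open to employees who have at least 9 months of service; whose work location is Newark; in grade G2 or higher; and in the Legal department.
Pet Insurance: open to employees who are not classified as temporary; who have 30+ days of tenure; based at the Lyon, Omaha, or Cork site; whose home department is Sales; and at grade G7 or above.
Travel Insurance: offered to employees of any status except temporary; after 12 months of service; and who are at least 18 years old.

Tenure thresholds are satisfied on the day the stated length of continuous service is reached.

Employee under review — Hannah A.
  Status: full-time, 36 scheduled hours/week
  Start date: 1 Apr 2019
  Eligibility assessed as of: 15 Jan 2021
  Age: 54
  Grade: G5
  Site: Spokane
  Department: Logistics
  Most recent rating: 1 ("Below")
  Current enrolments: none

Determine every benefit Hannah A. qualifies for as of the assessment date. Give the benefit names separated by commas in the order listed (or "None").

Service from 1 Apr 2019 to 15 Jan 2021: 655 days.
Remote Work Stipend — status full-time ✓; service 655 days ≥ 2 months (≈60 days) ✓; 36 hrs/wk ≥ 32 ✓; dept Logistics ✗ → not eligible.
Caregiver Leave — service 655 days ≥ 60 days ✓; age 54 ≥ 25 ✓; rating 1 < 2 ✗ → not eligible.
Adoption Assistance — status full-time ✓; service 655 days ≥ 12 months (≈360 days) ✓; age 54 ≥ 25 ✓; rating 1 < 3 ✗ → not eligible.
Pension Scheme — status full-time ✓; service 655 days ≥ 30 days ✓; age 54 ≥ 21 ✓; dept Logistics ✗ → not eligible.
Dependent Care FSA — status full-time ✓; service 655 days < 24 months (≈720 days) ✗ → not eligible.
Health Insurance — status full-time ✗ (requires part-time, seasonal, or temporary) → not eligible.
Bereavement Leave — service 655 days ≥ 9 months (≈270 days) ✓; site Spokane ✗ (not Newark) → not eligible.
Pet Insurance — status full-time ✓ (not excluded); service 655 days ≥ 30 days ✓; site Spokane ✗ (not Lyon, Omaha, or Cork) → not eligible.
Travel Insurance — status full-time ✓ (not excluded); service 655 days ≥ 12 months (≈360 days) ✓; age 54 ≥ 18 ✓ → eligible.

Travel Insurance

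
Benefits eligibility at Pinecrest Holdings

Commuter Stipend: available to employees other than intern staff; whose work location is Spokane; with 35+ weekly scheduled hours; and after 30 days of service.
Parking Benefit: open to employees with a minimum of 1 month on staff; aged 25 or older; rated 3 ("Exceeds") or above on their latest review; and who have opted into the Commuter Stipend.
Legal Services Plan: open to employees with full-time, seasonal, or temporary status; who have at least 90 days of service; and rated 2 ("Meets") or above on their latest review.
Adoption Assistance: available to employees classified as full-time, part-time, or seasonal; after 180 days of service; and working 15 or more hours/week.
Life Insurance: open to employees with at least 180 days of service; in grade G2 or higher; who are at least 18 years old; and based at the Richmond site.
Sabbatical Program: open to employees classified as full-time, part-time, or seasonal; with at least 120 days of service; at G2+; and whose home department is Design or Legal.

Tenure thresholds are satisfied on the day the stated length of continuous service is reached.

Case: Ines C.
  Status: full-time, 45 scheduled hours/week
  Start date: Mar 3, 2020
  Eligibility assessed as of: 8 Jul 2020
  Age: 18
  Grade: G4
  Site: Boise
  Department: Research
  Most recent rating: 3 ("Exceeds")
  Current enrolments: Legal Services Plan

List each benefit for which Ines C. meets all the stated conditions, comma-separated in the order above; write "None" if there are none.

Service from Mar 3, 2020 to 8 Jul 2020: 127 days.
Commuter Stipend — status full-time ✓ (not excluded); site Boise ✗ (not Spokane) → not eligible.
Parking Benefit — service 127 days ≥ 1 month (≈30 days) ✓; age 18 < 25 ✗ → not eligible.
Legal Services Plan — status full-time ✓; service 127 days ≥ 90 days ✓; rating 3 ≥ 2 ✓ → eligible.
Adoption Assistance — status full-time ✓; service 127 days < 180 days ✗ → not eligible.
Life Insurance — service 127 days < 180 days ✗ → not eligible.
Sabbatical Program — status full-time ✓; service 127 days ≥ 120 days ✓; grade G4 ≥ G2 ✓; dept Research ✗ → not eligible.

Legal Services Plan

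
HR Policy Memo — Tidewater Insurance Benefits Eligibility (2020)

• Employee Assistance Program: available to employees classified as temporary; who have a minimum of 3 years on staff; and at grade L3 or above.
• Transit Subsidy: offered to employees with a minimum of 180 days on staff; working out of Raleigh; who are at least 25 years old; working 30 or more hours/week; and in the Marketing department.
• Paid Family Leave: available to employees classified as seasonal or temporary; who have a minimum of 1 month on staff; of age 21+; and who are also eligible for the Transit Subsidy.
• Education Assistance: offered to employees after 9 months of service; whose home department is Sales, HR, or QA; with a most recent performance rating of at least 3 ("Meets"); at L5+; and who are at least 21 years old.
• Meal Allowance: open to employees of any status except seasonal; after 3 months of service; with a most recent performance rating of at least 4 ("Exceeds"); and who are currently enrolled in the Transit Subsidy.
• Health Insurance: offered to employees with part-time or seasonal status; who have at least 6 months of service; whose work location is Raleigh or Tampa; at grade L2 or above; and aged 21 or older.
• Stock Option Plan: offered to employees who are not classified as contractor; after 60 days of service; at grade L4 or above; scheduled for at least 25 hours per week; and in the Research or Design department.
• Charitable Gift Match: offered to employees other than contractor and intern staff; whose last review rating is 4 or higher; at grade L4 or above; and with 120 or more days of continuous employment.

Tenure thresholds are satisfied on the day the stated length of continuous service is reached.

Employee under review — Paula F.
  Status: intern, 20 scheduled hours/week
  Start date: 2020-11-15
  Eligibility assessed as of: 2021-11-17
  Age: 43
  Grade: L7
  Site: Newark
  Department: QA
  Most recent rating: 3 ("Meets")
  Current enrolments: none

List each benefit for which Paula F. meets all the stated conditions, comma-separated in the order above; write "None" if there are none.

Service from 2020-11-15 to 2021-11-17: 367 days.
Employee Assistance Program — status intern ✗ (requires temporary) → not eligible.
Transit Subsidy — service 367 days ≥ 180 days ✓; site Newark ✗ (not Raleigh) → not eligible.
Paid Family Leave — status intern ✗ (requires seasonal or temporary) → not eligible.
Education Assistance — service 367 days ≥ 9 months (≈270 days) ✓; dept QA ✓; rating 3 ≥ 3 ✓; grade L7 ≥ L5 ✓; age 43 ≥ 21 ✓ → eligible.
Meal Allowance — status intern ✓ (not excluded); service 367 days ≥ 3 months (≈90 days) ✓; rating 3 < 4 ✗ → not eligible.
Health Insurance — status intern ✗ (requires part-time or seasonal) → not eligible.
Stock Option Plan — status intern ✓ (not excluded); service 367 days ≥ 60 days ✓; grade L7 ≥ L4 ✓; 20 hrs/wk < 25 ✗ → not eligible.
Charitable Gift Match — status intern ✗ (excluded) → not eligible.

Education Assistance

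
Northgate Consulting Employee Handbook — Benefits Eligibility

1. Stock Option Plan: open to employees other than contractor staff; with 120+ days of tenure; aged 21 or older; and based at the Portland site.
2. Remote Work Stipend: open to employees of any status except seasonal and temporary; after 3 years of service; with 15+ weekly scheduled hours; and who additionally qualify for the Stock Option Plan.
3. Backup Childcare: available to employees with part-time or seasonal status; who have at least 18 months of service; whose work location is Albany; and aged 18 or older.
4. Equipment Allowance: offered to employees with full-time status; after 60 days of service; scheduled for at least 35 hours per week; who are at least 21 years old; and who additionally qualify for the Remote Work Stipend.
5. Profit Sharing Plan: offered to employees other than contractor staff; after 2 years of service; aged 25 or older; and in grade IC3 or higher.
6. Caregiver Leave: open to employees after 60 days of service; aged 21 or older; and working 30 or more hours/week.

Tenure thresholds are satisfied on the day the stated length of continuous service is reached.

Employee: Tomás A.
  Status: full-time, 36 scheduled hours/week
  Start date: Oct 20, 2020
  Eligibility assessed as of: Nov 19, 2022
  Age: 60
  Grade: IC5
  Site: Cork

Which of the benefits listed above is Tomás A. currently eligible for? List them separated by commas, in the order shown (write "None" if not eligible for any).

Profit Sharing Plan, Caregiver Leave

Service from Oct 20, 2020 to Nov 19, 2022: 760 days.
Stock Option Plan — status full-time ✓ (not excluded); service 760 days ≥ 120 days ✓; age 60 ≥ 21 ✓; site Cork ✗ (not Portland) → not eligible.
Remote Work Stipend — status full-time ✓ (not excluded); service 760 days < 3 years (≈1095 days) ✗ → not eligible.
Backup Childcare — status full-time ✗ (requires part-time or seasonal) → not eligible.
Equipment Allowance — status full-time ✓; service 760 days ≥ 60 days ✓; 36 hrs/wk ≥ 35 ✓; age 60 ≥ 21 ✓; not eligible for Remote Work Stipend ✗ → not eligible.
Profit Sharing Plan — status full-time ✓ (not excluded); service 760 days ≥ 2 years (≈730 days) ✓; age 60 ≥ 25 ✓; grade IC5 ≥ IC3 ✓ → eligible.
Caregiver Leave — service 760 days ≥ 60 days ✓; age 60 ≥ 21 ✓; 36 hrs/wk ≥ 30 ✓ → eligible.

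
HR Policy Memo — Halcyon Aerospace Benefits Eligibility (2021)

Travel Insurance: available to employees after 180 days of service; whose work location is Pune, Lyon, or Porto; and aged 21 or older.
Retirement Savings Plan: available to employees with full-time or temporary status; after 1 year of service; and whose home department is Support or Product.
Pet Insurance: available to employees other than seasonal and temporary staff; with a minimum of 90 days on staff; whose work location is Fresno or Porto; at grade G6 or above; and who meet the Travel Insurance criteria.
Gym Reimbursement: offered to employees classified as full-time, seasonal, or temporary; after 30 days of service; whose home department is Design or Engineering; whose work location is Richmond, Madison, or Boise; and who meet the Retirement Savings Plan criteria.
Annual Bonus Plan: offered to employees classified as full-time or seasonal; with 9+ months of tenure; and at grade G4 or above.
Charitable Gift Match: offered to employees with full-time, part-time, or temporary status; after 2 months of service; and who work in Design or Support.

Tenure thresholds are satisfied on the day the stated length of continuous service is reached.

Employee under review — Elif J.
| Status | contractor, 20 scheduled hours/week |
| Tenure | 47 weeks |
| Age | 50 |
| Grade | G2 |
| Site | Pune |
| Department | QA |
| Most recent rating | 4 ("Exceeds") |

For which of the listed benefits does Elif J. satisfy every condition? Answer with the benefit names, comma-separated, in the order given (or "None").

Travel Insurance — service 47 weeks ≥ 180 days ✓; site Pune ✓; age 50 ≥ 21 ✓ → eligible.
Retirement Savings Plan — status contractor ✗ (requires full-time or temporary) → not eligible.
Pet Insurance — status contractor ✓ (not excluded); service 47 weeks ≥ 90 days ✓; site Pune ✗ (not Fresno or Porto) → not eligible.
Gym Reimbursement — status contractor ✗ (requires full-time, seasonal, or temporary) → not eligible.
Annual Bonus Plan — status contractor ✗ (requires full-time or seasonal) → not eligible.
Charitable Gift Match — status contractor ✗ (requires full-time, part-time, or temporary) → not eligible.

Travel Insurance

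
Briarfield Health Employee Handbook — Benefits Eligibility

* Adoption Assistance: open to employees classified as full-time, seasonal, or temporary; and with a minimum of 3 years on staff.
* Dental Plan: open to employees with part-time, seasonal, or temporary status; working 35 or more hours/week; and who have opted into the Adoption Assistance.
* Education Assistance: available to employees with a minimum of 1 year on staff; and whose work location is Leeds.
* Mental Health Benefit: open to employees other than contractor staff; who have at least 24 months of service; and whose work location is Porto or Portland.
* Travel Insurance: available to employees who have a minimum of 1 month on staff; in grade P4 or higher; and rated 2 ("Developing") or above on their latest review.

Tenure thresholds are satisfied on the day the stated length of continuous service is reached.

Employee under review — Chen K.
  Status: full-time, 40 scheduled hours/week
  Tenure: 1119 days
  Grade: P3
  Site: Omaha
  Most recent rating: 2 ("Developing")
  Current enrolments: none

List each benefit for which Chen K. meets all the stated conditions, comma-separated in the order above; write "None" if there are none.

Adoption Assistance

Adoption Assistance — status full-time ✓; service 1119 days ≥ 3 years (≈1095 days) ✓ → eligible.
Dental Plan — status full-time ✗ (requires part-time, seasonal, or temporary) → not eligible.
Education Assistance — service 1119 days ≥ 1 year (≈365 days) ✓; site Omaha ✗ (not Leeds) → not eligible.
Mental Health Benefit — status full-time ✓ (not excluded); service 1119 days ≥ 24 months (≈720 days) ✓; site Omaha ✗ (not Porto or Portland) → not eligible.
Travel Insurance — service 1119 days ≥ 1 month (≈30 days) ✓; grade P3 < P4 ✗ → not eligible.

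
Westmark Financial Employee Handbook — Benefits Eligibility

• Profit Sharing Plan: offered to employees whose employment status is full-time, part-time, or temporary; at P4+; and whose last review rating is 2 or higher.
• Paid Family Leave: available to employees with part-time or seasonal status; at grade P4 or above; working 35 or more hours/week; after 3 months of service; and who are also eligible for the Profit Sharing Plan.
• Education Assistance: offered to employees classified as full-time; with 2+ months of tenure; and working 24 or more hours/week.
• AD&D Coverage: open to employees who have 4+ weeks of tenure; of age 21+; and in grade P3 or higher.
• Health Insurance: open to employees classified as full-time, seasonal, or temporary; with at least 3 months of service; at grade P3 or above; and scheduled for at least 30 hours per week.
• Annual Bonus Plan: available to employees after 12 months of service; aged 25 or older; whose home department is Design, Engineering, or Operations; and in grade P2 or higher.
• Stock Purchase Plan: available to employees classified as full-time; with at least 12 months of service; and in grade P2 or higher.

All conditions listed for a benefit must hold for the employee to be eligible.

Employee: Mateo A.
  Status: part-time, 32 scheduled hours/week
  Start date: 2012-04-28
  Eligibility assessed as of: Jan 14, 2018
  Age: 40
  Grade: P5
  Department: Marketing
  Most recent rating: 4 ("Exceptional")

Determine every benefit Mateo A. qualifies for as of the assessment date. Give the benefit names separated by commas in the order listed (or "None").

Profit Sharing Plan, AD&D Coverage

Service from 2012-04-28 to Jan 14, 2018: 2087 days.
Profit Sharing Plan — status part-time ✓; grade P5 ≥ P4 ✓; rating 4 ≥ 2 ✓ → eligible.
Paid Family Leave — status part-time ✓; grade P5 ≥ P4 ✓; 32 hrs/wk < 35 ✗ → not eligible.
Education Assistance — status part-time ✗ (requires full-time) → not eligible.
AD&D Coverage — service 2087 days ≥ 4 weeks (≈28 days) ✓; age 40 ≥ 21 ✓; grade P5 ≥ P3 ✓ → eligible.
Health Insurance — status part-time ✗ (requires full-time, seasonal, or temporary) → not eligible.
Annual Bonus Plan — service 2087 days ≥ 12 months (≈360 days) ✓; age 40 ≥ 25 ✓; dept Marketing ✗ → not eligible.
Stock Purchase Plan — status part-time ✗ (requires full-time) → not eligible.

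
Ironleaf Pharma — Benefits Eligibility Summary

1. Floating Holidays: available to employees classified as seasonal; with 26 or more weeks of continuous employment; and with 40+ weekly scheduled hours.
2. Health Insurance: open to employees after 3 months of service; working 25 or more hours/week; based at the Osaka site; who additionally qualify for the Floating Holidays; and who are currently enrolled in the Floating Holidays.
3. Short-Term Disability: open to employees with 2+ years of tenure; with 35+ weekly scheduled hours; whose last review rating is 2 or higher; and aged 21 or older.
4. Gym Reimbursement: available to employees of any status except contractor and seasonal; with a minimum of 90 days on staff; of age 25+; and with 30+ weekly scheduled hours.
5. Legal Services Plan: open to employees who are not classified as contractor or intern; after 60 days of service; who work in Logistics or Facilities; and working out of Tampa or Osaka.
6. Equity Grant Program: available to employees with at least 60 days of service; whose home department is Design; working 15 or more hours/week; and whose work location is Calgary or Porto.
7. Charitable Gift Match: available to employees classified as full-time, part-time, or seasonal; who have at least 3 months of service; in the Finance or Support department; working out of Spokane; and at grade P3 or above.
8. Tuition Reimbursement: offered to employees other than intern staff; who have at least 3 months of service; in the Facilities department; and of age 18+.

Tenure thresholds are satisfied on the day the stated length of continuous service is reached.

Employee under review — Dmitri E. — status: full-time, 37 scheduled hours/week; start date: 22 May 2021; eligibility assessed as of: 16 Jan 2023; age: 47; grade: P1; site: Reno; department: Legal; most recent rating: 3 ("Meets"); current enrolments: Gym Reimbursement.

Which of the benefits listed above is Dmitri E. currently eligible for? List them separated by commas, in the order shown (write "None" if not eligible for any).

Gym Reimbursement

Service from 22 May 2021 to 16 Jan 2023: 604 days.
Floating Holidays — status full-time ✗ (requires seasonal) → not eligible.
Health Insurance — service 604 days ≥ 3 months (≈90 days) ✓; 37 hrs/wk ≥ 25 ✓; site Reno ✗ (not Osaka) → not eligible.
Short-Term Disability — service 604 days < 2 years (≈730 days) ✗ → not eligible.
Gym Reimbursement — status full-time ✓ (not excluded); service 604 days ≥ 90 days ✓; age 47 ≥ 25 ✓; 37 hrs/wk ≥ 30 ✓ → eligible.
Legal Services Plan — status full-time ✓ (not excluded); service 604 days ≥ 60 days ✓; dept Legal ✗ → not eligible.
Equity Grant Program — service 604 days ≥ 60 days ✓; dept Legal ✗ → not eligible.
Charitable Gift Match — status full-time ✓; service 604 days ≥ 3 months (≈90 days) ✓; dept Legal ✗ → not eligible.
Tuition Reimbursement — status full-time ✓ (not excluded); service 604 days ≥ 3 months (≈90 days) ✓; dept Legal ✗ → not eligible.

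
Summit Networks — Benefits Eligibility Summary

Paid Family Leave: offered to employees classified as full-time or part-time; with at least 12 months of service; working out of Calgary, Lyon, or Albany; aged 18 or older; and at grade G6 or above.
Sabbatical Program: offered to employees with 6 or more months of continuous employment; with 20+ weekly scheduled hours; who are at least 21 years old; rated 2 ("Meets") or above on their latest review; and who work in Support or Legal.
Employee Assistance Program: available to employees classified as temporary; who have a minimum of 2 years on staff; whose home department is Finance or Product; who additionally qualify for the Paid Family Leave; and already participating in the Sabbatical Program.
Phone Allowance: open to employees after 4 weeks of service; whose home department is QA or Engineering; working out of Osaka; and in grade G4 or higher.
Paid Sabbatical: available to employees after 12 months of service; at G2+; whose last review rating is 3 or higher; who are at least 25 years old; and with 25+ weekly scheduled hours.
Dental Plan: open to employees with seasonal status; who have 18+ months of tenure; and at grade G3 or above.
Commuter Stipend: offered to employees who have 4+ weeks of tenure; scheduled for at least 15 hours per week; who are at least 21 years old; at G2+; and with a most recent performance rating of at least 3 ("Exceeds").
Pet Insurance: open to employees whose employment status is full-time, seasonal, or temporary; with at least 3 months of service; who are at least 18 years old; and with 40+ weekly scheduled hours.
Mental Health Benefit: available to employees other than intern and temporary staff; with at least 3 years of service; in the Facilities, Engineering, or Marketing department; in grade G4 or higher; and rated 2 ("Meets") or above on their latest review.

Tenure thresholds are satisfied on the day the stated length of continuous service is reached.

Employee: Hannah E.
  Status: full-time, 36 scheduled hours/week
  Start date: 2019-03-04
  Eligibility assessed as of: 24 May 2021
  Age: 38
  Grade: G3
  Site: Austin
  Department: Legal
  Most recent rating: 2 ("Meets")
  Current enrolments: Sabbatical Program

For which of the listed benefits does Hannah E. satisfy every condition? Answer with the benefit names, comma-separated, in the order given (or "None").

Sabbatical Program

Service from 2019-03-04 to 24 May 2021: 812 days.
Paid Family Leave — status full-time ✓; service 812 days ≥ 12 months (≈360 days) ✓; site Austin ✗ (not Calgary, Lyon, or Albany) → not eligible.
Sabbatical Program — service 812 days ≥ 6 months (≈180 days) ✓; 36 hrs/wk ≥ 20 ✓; age 38 ≥ 21 ✓; rating 2 ≥ 2 ✓; dept Legal ✓ → eligible.
Employee Assistance Program — status full-time ✗ (requires temporary) → not eligible.
Phone Allowance — service 812 days ≥ 4 weeks (≈28 days) ✓; dept Legal ✗ → not eligible.
Paid Sabbatical — service 812 days ≥ 12 months (≈360 days) ✓; grade G3 ≥ G2 ✓; rating 2 < 3 ✗ → not eligible.
Dental Plan — status full-time ✗ (requires seasonal) → not eligible.
Commuter Stipend — service 812 days ≥ 4 weeks (≈28 days) ✓; 36 hrs/wk ≥ 15 ✓; age 38 ≥ 21 ✓; grade G3 ≥ G2 ✓; rating 2 < 3 ✗ → not eligible.
Pet Insurance — status full-time ✓; service 812 days ≥ 3 months (≈90 days) ✓; age 38 ≥ 18 ✓; 36 hrs/wk < 40 ✗ → not eligible.
Mental Health Benefit — status full-time ✓ (not excluded); service 812 days < 3 years (≈1095 days) ✗ → not eligible.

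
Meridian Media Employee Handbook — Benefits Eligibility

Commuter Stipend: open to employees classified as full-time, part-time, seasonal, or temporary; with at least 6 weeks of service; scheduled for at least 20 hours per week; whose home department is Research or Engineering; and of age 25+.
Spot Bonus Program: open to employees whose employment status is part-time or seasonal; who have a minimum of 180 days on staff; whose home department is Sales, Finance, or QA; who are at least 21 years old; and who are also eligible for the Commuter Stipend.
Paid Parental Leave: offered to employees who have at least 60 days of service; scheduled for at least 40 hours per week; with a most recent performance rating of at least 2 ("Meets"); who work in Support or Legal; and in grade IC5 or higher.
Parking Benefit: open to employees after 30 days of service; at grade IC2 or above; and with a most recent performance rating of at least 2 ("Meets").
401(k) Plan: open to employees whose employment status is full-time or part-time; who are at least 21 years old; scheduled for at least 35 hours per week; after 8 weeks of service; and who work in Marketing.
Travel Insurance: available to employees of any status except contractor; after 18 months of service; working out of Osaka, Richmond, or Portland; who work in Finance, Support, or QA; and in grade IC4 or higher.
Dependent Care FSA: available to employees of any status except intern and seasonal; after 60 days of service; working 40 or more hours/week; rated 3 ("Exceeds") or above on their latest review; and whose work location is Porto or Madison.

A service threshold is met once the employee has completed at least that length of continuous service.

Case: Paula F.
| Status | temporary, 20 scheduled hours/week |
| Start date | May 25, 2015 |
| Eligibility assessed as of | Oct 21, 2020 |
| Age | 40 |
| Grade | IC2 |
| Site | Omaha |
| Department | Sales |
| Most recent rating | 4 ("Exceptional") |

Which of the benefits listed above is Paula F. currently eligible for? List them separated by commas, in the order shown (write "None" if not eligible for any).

Service from May 25, 2015 to Oct 21, 2020: 1976 days.
Commuter Stipend — status temporary ✓; service 1976 days ≥ 6 weeks (≈42 days) ✓; 20 hrs/wk ≥ 20 ✓; dept Sales ✗ → not eligible.
Spot Bonus Program — status temporary ✗ (requires part-time or seasonal) → not eligible.
Paid Parental Leave — service 1976 days ≥ 60 days ✓; 20 hrs/wk < 40 ✗ → not eligible.
Parking Benefit — service 1976 days ≥ 30 days ✓; grade IC2 ≥ IC2 ✓; rating 4 ≥ 2 ✓ → eligible.
401(k) Plan — status temporary ✗ (requires full-time or part-time) → not eligible.
Travel Insurance — status temporary ✓ (not excluded); service 1976 days ≥ 18 months (≈540 days) ✓; site Omaha ✗ (not Osaka, Richmond, or Portland) → not eligible.
Dependent Care FSA — status temporary ✓ (not excluded); service 1976 days ≥ 60 days ✓; 20 hrs/wk < 40 ✗ → not eligible.

Parking Benefit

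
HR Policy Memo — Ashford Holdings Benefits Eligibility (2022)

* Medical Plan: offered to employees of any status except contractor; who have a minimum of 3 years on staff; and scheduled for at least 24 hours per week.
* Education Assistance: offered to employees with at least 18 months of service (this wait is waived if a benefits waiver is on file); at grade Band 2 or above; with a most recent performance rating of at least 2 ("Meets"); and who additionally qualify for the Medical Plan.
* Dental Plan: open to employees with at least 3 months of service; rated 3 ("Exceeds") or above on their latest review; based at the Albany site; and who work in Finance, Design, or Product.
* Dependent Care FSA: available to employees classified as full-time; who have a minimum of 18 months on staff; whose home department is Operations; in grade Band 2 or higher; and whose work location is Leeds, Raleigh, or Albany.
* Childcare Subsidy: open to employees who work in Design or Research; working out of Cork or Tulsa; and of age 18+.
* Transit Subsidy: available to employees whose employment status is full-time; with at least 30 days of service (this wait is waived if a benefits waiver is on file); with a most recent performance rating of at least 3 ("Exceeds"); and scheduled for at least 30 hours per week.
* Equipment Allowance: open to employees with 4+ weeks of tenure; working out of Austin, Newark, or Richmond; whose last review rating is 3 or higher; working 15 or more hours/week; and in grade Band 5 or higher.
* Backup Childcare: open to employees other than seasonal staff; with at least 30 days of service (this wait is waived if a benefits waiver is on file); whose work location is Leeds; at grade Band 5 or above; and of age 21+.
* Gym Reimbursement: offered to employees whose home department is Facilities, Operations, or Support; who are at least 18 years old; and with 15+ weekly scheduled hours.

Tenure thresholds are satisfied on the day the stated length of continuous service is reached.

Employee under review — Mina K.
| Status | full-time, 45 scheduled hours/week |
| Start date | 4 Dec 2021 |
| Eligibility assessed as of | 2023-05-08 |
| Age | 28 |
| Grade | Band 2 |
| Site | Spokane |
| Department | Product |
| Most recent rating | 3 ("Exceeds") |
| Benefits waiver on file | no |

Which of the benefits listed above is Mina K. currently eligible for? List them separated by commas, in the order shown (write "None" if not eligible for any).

Transit Subsidy

Service from 4 Dec 2021 to 2023-05-08: 520 days.
Medical Plan — status full-time ✓ (not excluded); service 520 days < 3 years (≈1095 days) ✗ → not eligible.
Education Assistance — no waiver, service 520 days < 18 months (≈540 days) ✗ → not eligible.
Dental Plan — service 520 days ≥ 3 months (≈90 days) ✓; rating 3 ≥ 3 ✓; site Spokane ✗ (not Albany) → not eligible.
Dependent Care FSA — status full-time ✓; service 520 days < 18 months (≈540 days) ✗ → not eligible.
Childcare Subsidy — dept Product ✗ → not eligible.
Transit Subsidy — status full-time ✓; no waiver, service 520 days ≥ 30 days ✓; rating 3 ≥ 3 ✓; 45 hrs/wk ≥ 30 ✓ → eligible.
Equipment Allowance — service 520 days ≥ 4 weeks (≈28 days) ✓; site Spokane ✗ (not Austin, Newark, or Richmond) → not eligible.
Backup Childcare — status full-time ✓ (not excluded); no waiver, service 520 days ≥ 30 days ✓; site Spokane ✗ (not Leeds) → not eligible.
Gym Reimbursement — dept Product ✗ → not eligible.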